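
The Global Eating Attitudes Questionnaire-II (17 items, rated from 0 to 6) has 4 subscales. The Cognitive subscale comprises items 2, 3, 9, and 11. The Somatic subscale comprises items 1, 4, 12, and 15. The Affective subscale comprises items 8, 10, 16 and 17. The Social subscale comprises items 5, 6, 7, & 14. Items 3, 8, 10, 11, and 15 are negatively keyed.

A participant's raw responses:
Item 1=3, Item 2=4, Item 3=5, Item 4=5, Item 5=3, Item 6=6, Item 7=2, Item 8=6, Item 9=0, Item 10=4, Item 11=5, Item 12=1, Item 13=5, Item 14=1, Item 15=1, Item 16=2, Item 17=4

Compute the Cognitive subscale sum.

Cognitive items: 2, 3, 9, 11.
Of these, items 3 and 11 are negatively keyed; on a 0–6 scale, reversed = 6 − raw.
  item 2: 4
  item 3: 6 − 5 = 1
  item 9: 0
  item 11: 6 − 5 = 1
Sum = 4 + 1 + 0 + 1 = 6

6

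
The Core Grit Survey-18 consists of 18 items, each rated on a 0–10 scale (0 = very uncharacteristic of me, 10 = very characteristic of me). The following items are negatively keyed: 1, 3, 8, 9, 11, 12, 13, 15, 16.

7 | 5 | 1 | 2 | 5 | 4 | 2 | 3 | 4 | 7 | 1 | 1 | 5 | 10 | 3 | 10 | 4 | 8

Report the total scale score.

Reversing items 1, 3, 8, 9, 11, 12, 13, 15 and 16 with 10 − raw:
Total = (10−7) + 5 + (10−1) + 2 + 5 + 4 + 2 + (10−3) + (10−4) + 7 + (10−1) + (10−1) + (10−5) + 10 + (10−3) + (10−10) + 4 + 8
      = 3 + 5 + 9 + 2 + 5 + 4 + 2 + 7 + 6 + 7 + 9 + 9 + 5 + 10 + 7 + 0 + 4 + 8 = 102

102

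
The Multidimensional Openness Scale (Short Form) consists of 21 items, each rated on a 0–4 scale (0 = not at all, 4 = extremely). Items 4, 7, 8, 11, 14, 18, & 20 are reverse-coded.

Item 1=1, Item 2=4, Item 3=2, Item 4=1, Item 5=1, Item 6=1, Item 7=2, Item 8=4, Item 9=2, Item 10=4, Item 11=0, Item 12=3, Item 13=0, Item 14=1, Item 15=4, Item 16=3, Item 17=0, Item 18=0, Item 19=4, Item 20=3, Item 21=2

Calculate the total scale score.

48

Reverse-coded items use 4 − raw:
  item 4: 4 − 1 = 3
  item 7: 4 − 2 = 2
  item 8: 4 − 4 = 0
  item 11: 4 − 0 = 4
  item 14: 4 − 1 = 3
  item 18: 4 − 0 = 4
  item 20: 4 − 3 = 1
After reverse-coding: 1, 4, 2, 3, 1, 1, 2, 0, 2, 4, 4, 3, 0, 3, 4, 3, 0, 4, 4, 1, 2
Total = 1 + 4 + 2 + 3 + 1 + 1 + 2 + 0 + 2 + 4 + 4 + 3 + 0 + 3 + 4 + 3 + 0 + 4 + 4 + 1 + 2 = 48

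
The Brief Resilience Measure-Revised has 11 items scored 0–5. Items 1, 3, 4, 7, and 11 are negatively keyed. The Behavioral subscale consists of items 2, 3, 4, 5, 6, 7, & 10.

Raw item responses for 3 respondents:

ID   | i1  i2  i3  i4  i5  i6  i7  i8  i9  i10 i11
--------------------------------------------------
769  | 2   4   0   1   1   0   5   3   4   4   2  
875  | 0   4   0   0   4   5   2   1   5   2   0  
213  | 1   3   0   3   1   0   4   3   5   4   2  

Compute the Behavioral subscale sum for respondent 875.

28

Respondent 875 raw: 0, 4, 0, 0, 4, 5, 2, 1, 5, 2, 0.
Behavioral items: 2, 3, 4, 5, 6, 7, 10.
Reverse-coded (reverse-coded value = 5 − response):
  item 2: 4
  item 3: 5 − 0 = 5
  item 4: 5 − 0 = 5
  item 5: 4
  item 6: 5
  item 7: 5 − 2 = 3
  item 10: 2
Sum = 4 + 5 + 5 + 4 + 5 + 3 + 2 = 28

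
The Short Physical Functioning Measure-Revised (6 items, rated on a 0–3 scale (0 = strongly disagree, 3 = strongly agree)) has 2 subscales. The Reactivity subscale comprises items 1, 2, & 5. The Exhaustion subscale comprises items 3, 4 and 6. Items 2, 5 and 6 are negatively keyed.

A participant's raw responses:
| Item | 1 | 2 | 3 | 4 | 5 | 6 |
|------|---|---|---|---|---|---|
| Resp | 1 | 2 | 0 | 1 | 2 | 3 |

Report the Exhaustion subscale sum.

Exhaustion items: 3, 4, 6.
Of these, item 6 is negatively keyed; reversed = (0+3) − raw = 3 − raw.
  item 3: 0
  item 4: 1
  item 6: 3 − 3 = 0
Sum = 0 + 1 + 0 = 1

1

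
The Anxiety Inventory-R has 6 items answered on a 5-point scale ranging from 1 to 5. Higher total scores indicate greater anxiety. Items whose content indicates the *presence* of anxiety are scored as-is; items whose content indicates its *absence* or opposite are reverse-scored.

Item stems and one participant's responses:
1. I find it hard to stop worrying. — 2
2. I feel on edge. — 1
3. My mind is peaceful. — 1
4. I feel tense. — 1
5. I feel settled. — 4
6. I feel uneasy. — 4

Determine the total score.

Items 3, 5 describe the absence/opposite of anxiety → reverse-score.
on a 1–5 scale, reversed = 6 − raw.
  item 1: 2
  item 2: 1
  item 3: 6 − 1 = 5
  item 4: 1
  item 5: 6 − 4 = 2
  item 6: 4
Total = 2 + 1 + 5 + 1 + 2 + 4 = 15

15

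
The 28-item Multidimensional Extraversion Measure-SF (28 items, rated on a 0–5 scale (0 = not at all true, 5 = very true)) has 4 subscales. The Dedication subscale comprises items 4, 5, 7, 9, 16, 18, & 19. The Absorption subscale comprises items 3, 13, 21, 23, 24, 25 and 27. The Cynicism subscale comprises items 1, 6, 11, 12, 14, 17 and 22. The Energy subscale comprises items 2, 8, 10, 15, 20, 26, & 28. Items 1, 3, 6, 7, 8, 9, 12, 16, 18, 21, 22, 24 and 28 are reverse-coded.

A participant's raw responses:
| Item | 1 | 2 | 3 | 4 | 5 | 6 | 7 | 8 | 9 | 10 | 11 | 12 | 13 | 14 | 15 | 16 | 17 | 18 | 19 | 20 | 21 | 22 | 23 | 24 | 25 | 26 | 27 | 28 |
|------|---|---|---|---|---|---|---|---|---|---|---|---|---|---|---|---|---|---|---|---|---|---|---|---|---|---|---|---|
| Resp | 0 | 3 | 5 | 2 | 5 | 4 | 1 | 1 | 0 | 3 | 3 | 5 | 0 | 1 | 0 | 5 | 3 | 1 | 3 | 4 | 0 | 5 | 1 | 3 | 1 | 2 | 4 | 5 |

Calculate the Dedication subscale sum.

23

Dedication items: 4, 5, 7, 9, 16, 18, 19.
Of these, items 7, 9, 16, & 18 are reverse-coded; reversed = (0+5) − raw = 5 − raw.
  item 4: 2
  item 5: 5
  item 7: 5 − 1 = 4
  item 9: 5 − 0 = 5
  item 16: 5 − 5 = 0
  item 18: 5 − 1 = 4
  item 19: 3
Sum = 2 + 5 + 4 + 5 + 0 + 4 + 3 = 23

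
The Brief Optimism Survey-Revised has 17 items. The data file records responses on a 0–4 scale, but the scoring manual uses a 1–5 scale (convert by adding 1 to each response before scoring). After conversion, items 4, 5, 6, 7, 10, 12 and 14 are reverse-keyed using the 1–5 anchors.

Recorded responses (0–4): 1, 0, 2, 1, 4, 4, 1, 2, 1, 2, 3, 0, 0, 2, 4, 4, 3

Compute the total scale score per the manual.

Convert to 1–5: 2, 1, 3, 2, 5, 5, 2, 3, 2, 3, 4, 1, 1, 3, 5, 5, 4
Reverse-coded (reverse-coded value = 6 − response):
  item 4: 6 − 2 = 4
  item 5: 6 − 5 = 1
  item 6: 6 − 5 = 1
  item 7: 6 − 2 = 4
  item 10: 6 − 3 = 3
  item 12: 6 − 1 = 5
  item 14: 6 − 3 = 3
Scored: 2, 1, 3, 4, 1, 1, 4, 3, 2, 3, 4, 5, 1, 3, 5, 5, 4
Total = 51

51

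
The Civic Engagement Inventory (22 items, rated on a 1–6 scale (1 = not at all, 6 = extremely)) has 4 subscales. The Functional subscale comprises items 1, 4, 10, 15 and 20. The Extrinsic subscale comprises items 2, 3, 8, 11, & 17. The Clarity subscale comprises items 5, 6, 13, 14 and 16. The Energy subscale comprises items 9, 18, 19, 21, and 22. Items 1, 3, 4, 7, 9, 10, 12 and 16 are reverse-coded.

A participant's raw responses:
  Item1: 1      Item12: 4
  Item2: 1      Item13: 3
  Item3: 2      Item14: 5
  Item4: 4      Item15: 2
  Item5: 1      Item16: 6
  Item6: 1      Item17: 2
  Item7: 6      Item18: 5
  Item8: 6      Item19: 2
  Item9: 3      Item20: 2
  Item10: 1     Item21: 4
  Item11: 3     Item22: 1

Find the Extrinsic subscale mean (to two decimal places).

3.40

Extrinsic items: 2, 3, 8, 11, 17.
Of these, item 3 is reverse-coded; reverse-coded value = 7 − response.
  item 2: 1
  item 3: 7 − 2 = 5
  item 8: 6
  item 11: 3
  item 17: 2
Sum = 1 + 5 + 6 + 3 + 2 = 17
Mean = 17 / 5 = 3.40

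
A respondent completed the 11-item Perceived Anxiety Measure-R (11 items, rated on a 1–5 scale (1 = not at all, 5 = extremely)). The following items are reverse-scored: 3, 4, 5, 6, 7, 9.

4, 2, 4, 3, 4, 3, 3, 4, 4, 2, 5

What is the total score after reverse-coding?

Reversing items 3, 4, 5, 6, 7, and 9 with 6 − raw:
Total = 4 + 2 + (6−4) + (6−3) + (6−4) + (6−3) + (6−3) + 4 + (6−4) + 2 + 5
      = 4 + 2 + 2 + 3 + 2 + 3 + 3 + 4 + 2 + 2 + 5 = 32

32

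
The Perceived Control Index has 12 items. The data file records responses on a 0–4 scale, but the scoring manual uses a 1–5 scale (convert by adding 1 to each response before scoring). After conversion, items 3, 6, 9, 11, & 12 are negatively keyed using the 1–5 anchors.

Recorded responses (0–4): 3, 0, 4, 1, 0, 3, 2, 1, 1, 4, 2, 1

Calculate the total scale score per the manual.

32

Convert to 1–5: 4, 1, 5, 2, 1, 4, 3, 2, 2, 5, 3, 2
Reverse-coded (on a 1–5 scale, reversed = 6 − raw):
  item 3: 6 − 5 = 1
  item 6: 6 − 4 = 2
  item 9: 6 − 2 = 4
  item 11: 6 − 3 = 3
  item 12: 6 − 2 = 4
Scored: 4, 1, 1, 2, 1, 2, 3, 2, 4, 5, 3, 4
Total = 32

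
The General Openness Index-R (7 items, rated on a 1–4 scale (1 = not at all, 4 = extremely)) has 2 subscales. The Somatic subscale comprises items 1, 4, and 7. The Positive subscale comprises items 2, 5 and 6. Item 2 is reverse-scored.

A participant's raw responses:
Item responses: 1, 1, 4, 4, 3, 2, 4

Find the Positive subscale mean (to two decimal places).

3.00

Positive items: 2, 5, 6.
Of these, item 2 is reverse-scored; reversed = (1+4) − raw = 5 − raw.
  item 2: 5 − 1 = 4
  item 5: 3
  item 6: 2
Sum = 4 + 3 + 2 = 9
Mean = 9 / 3 = 3.00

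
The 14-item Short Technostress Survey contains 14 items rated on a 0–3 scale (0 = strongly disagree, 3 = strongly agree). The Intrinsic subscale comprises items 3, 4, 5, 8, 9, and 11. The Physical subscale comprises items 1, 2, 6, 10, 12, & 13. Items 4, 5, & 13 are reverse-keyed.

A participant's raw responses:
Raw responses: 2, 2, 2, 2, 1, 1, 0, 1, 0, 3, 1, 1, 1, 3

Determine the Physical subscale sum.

11

Physical items: 1, 2, 6, 10, 12, 13.
Of these, item 13 is reverse-keyed; reverse-coded value = 3 − response.
  item 1: 2
  item 2: 2
  item 6: 1
  item 10: 3
  item 12: 1
  item 13: 3 − 1 = 2
Sum = 2 + 2 + 1 + 3 + 1 + 2 = 11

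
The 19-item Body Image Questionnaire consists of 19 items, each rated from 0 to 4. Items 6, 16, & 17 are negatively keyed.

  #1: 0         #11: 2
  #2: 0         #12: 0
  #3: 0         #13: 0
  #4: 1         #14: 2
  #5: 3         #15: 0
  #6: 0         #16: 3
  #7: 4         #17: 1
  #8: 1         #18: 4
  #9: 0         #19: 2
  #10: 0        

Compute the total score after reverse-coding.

27

Raw sum = 23. Negatively keyed items: 6, 16, 17; their raw sum = 4.
Each reversal replaces raw with 4 − raw, changing the total by 4 − 2·raw per item.
Total = 23 + 3·4 − 2·4 = 23 + 12 − 8 = 27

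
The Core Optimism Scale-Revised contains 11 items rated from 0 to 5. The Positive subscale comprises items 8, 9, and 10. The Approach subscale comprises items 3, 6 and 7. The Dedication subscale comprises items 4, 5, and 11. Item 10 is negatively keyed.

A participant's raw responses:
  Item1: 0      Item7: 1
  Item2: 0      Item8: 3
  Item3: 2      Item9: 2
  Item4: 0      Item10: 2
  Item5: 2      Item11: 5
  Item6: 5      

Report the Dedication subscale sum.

Dedication items: 4, 5, 11.
  item 4: 0
  item 5: 2
  item 11: 5
Sum = 0 + 2 + 5 = 7

7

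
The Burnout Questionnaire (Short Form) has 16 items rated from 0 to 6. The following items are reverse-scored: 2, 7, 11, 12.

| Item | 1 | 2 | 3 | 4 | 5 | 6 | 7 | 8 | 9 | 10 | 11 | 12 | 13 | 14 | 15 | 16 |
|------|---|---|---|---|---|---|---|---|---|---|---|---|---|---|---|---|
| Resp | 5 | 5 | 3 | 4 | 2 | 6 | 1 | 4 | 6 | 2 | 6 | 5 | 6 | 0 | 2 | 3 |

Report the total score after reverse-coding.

Raw sum = 60. Reverse-scored items: 2, 7, 11, 12; their raw sum = 17.
Each reversal replaces raw with 6 − raw, changing the total by 6 − 2·raw per item.
Total = 60 + 4·6 − 2·17 = 60 + 24 − 34 = 50

50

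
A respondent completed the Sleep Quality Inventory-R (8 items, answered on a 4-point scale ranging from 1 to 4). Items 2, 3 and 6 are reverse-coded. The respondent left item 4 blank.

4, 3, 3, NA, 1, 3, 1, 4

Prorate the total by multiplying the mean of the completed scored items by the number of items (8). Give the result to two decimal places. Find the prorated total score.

18.29

Reverse-coded (on a 1–4 scale, reversed = 5 − raw):
  item 2: 5 − 3 = 2
  item 3: 5 − 3 = 2
  item 6: 5 − 3 = 2
Completed scored items (7 of 8): 4, 2, 2, 1, 2, 1, 4; sum = 16.
Person mean = 16 / 7 ≈ 2.2857
Prorated total = (16 / 7) × 8 = 18.29 (to 2 dp)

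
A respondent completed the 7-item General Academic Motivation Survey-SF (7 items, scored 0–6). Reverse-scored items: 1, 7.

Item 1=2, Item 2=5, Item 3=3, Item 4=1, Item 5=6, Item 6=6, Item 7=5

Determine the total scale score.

Reverse-coded items (reversed = (0+6) − raw = 6 − raw):
  item 1: 6 − 2 = 4
  item 7: 6 − 5 = 1
After reverse-coding: 4, 5, 3, 1, 6, 6, 1
Total = 4 + 5 + 3 + 1 + 6 + 6 + 1 = 26

26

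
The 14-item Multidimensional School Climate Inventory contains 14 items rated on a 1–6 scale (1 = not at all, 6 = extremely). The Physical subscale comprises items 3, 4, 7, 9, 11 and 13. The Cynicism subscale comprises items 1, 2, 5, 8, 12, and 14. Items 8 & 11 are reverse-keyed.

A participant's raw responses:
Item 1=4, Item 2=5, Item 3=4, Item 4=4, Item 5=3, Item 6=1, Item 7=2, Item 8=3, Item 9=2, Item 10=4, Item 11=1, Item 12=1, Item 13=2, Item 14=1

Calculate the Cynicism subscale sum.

18

Cynicism items: 1, 2, 5, 8, 12, 14.
Of these, item 8 is reverse-keyed; reversed = (1+6) − raw = 7 − raw.
  item 1: 4
  item 2: 5
  item 5: 3
  item 8: 7 − 3 = 4
  item 12: 1
  item 14: 1
Sum = 4 + 5 + 3 + 4 + 1 + 1 = 18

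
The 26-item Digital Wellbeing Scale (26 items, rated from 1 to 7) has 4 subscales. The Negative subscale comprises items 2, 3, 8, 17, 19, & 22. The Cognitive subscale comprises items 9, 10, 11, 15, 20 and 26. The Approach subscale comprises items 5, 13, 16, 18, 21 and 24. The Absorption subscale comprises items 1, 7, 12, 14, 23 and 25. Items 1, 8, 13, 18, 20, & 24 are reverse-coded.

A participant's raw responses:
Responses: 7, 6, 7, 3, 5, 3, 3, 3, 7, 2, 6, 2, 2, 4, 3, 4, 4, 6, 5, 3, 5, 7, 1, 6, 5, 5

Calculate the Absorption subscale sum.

Absorption items: 1, 7, 12, 14, 23, 25.
Of these, item 1 is reverse-coded; on a 1–7 scale, reversed = 8 − raw.
  item 1: 8 − 7 = 1
  item 7: 3
  item 12: 2
  item 14: 4
  item 23: 1
  item 25: 5
Sum = 1 + 3 + 2 + 4 + 1 + 5 = 16

16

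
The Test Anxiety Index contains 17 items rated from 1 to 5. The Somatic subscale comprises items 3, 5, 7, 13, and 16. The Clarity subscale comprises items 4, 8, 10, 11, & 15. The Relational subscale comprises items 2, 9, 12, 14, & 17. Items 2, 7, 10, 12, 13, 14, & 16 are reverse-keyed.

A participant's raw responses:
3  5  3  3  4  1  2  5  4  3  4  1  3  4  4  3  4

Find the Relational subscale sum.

Relational items: 2, 9, 12, 14, 17.
Of these, items 2, 12, and 14 are reverse-keyed; reverse-coded value = 6 − response.
  item 2: 6 − 5 = 1
  item 9: 4
  item 12: 6 − 1 = 5
  item 14: 6 − 4 = 2
  item 17: 4
Sum = 1 + 4 + 5 + 2 + 4 = 16

16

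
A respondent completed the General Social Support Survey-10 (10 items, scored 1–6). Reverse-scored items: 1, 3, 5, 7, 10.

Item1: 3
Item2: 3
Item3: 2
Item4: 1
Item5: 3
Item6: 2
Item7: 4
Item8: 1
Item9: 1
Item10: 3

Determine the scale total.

28

Reverse-coded items (reversed = (1+6) − raw = 7 − raw):
  item 1: 7 − 3 = 4
  item 3: 7 − 2 = 5
  item 5: 7 − 3 = 4
  item 7: 7 − 4 = 3
  item 10: 7 − 3 = 4
Scored responses: 4, 3, 5, 1, 4, 2, 3, 1, 1, 4
Total = 4 + 3 + 5 + 1 + 4 + 2 + 3 + 1 + 1 + 4 = 28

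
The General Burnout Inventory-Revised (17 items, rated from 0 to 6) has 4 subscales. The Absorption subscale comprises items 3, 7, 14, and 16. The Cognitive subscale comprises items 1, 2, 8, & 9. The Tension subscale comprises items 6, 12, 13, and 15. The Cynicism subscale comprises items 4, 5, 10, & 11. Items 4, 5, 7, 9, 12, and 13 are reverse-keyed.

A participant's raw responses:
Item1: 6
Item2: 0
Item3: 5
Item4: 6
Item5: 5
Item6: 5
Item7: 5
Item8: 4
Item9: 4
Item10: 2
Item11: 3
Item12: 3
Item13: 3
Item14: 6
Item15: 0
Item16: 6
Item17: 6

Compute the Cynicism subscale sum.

Cynicism items: 4, 5, 10, 11.
Of these, items 4 and 5 are reverse-keyed; on a 0–6 scale, reversed = 6 − raw.
  item 4: 6 − 6 = 0
  item 5: 6 − 5 = 1
  item 10: 2
  item 11: 3
Sum = 0 + 1 + 2 + 3 = 6

6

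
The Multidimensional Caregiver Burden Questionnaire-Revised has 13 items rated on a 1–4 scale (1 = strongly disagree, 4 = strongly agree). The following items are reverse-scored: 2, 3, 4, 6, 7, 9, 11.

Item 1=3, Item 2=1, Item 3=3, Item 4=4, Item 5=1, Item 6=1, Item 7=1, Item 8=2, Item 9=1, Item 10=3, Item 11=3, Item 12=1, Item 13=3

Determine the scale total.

34

Raw sum = 27. Reverse-scored items: 2, 3, 4, 6, 7, 9, 11; their raw sum = 14.
Each reversal replaces raw with 5 − raw, changing the total by 5 − 2·raw per item.
Total = 27 + 7·5 − 2·14 = 27 + 35 − 28 = 34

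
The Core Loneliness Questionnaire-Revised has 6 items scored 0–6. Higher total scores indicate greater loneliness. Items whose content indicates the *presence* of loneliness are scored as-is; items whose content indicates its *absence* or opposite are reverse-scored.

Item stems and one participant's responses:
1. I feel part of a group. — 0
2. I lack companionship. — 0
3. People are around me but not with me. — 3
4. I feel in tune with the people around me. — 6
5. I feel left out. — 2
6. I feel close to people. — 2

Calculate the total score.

15

Items 1, 4, 6 describe the absence/opposite of loneliness → reverse-score.
on a 0–6 scale, reversed = 6 − raw.
  item 1: 6 − 0 = 6
  item 2: 0
  item 3: 3
  item 4: 6 − 6 = 0
  item 5: 2
  item 6: 6 − 2 = 4
Total = 6 + 0 + 3 + 0 + 2 + 4 = 15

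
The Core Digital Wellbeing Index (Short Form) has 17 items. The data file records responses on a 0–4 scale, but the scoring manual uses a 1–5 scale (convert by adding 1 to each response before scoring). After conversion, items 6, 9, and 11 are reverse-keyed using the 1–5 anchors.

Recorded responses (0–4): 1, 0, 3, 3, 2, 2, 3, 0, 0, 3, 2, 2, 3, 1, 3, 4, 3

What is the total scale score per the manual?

Convert to 1–5: 2, 1, 4, 4, 3, 3, 4, 1, 1, 4, 3, 3, 4, 2, 4, 5, 4
Reverse-coded (reversed = (1+5) − raw = 6 − raw):
  item 6: 6 − 3 = 3
  item 9: 6 − 1 = 5
  item 11: 6 − 3 = 3
Scored: 2, 1, 4, 4, 3, 3, 4, 1, 5, 4, 3, 3, 4, 2, 4, 5, 4
Total = 56

56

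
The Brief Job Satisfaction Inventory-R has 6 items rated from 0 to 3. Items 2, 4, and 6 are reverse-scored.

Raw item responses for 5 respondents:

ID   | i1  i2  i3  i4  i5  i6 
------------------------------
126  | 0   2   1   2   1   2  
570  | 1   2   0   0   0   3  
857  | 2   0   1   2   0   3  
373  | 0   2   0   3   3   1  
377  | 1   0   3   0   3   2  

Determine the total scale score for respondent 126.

5

Respondent 126 raw: 0, 2, 1, 2, 1, 2.
Reverse-coded (on a 0–3 scale, reversed = 3 − raw):
  item 1: 0
  item 2: 3 − 2 = 1
  item 3: 1
  item 4: 3 − 2 = 1
  item 5: 1
  item 6: 3 − 2 = 1
Sum = 0 + 1 + 1 + 1 + 1 + 1 = 5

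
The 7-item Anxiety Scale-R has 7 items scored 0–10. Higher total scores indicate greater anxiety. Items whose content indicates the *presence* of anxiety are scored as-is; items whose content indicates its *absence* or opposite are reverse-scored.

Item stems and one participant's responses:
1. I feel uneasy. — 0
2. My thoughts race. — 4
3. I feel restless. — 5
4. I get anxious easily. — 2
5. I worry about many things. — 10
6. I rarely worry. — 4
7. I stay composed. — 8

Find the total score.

29

Items 6, 7 describe the absence/opposite of anxiety → reverse-score.
reverse-coded value = 10 − response.
  item 1: 0
  item 2: 4
  item 3: 5
  item 4: 2
  item 5: 10
  item 6: 10 − 4 = 6
  item 7: 10 − 8 = 2
Total = 0 + 4 + 5 + 2 + 10 + 6 + 2 = 29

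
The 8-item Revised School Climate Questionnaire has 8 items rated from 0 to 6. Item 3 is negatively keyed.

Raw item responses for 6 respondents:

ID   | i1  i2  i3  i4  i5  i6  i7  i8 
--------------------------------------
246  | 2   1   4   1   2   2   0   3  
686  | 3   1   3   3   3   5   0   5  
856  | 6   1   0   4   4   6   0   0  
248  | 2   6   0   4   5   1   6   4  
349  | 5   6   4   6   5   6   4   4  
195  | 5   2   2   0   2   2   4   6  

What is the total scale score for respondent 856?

Respondent 856 raw: 6, 1, 0, 4, 4, 6, 0, 0.
Reverse-coded (reverse-coded value = 6 − response):
  item 1: 6
  item 2: 1
  item 3: 6 − 0 = 6
  item 4: 4
  item 5: 4
  item 6: 6
  item 7: 0
  item 8: 0
Sum = 6 + 1 + 6 + 4 + 4 + 6 + 0 + 0 = 27

27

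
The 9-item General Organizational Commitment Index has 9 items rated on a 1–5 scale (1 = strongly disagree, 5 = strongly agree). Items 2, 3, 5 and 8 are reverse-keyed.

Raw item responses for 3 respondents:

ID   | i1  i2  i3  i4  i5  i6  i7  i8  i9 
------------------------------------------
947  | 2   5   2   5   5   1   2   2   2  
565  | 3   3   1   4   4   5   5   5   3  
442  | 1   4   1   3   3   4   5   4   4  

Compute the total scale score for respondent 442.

Respondent 442 raw: 1, 4, 1, 3, 3, 4, 5, 4, 4.
Reverse-coded (on a 1–5 scale, reversed = 6 − raw):
  item 1: 1
  item 2: 6 − 4 = 2
  item 3: 6 − 1 = 5
  item 4: 3
  item 5: 6 − 3 = 3
  item 6: 4
  item 7: 5
  item 8: 6 − 4 = 2
  item 9: 4
Sum = 1 + 2 + 5 + 3 + 3 + 4 + 5 + 2 + 4 = 29

29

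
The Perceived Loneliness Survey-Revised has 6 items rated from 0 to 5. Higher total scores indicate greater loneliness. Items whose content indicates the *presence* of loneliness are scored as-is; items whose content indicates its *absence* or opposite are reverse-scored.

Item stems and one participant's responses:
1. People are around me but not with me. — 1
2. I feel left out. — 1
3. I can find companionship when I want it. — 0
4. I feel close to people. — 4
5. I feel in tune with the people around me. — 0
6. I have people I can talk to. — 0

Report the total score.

18

Items 3, 4, 5, 6 describe the absence/opposite of loneliness → reverse-score.
reverse-coded value = 5 − response.
  item 1: 1
  item 2: 1
  item 3: 5 − 0 = 5
  item 4: 5 − 4 = 1
  item 5: 5 − 0 = 5
  item 6: 5 − 0 = 5
Total = 1 + 1 + 5 + 1 + 5 + 5 = 18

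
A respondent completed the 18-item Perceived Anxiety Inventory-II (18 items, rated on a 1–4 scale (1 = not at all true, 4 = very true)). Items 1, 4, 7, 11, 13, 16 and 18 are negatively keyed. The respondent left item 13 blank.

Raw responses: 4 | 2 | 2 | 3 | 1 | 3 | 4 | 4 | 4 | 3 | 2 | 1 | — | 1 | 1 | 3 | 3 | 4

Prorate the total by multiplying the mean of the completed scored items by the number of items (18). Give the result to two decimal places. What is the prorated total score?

Reverse-coded (reverse-coded value = 5 − response):
  item 1: 5 − 4 = 1
  item 4: 5 − 3 = 2
  item 7: 5 − 4 = 1
  item 11: 5 − 2 = 3
  item 16: 5 − 3 = 2
  item 18: 5 − 4 = 1
Completed scored items (17 of 18): 1, 2, 2, 2, 1, 3, 1, 4, 4, 3, 3, 1, 1, 1, 2, 3, 1; sum = 35.
Person mean = 35 / 17 ≈ 2.0588
Prorated total = (35 / 17) × 18 = 37.06 (to 2 dp)

37.06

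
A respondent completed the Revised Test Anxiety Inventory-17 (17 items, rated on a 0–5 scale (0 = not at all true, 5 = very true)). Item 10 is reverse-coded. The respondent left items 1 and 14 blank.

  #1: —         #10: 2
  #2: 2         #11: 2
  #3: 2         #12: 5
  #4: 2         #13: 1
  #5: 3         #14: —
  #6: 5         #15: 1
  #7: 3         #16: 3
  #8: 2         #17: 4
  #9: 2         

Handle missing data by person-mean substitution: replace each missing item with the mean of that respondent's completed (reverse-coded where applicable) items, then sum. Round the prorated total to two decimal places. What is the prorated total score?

Reverse-coded (reversed = (0+5) − raw = 5 − raw):
  item 10: 5 − 2 = 3
Completed scored items (15 of 17): 2, 2, 2, 3, 5, 3, 2, 2, 3, 2, 5, 1, 1, 3, 4; sum = 40.
Person mean = 40 / 15 ≈ 2.6667
Prorated total = (40 / 15) × 17 = 45.33 (to 2 dp)

45.33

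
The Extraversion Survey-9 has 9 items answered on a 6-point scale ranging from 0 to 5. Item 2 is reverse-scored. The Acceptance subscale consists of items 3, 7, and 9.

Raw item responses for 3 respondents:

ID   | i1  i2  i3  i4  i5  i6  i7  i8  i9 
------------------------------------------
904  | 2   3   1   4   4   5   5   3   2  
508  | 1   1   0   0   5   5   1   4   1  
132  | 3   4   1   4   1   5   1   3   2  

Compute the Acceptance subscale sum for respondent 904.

8

Respondent 904 raw: 2, 3, 1, 4, 4, 5, 5, 3, 2.
Acceptance items: 3, 7, 9.
Reverse-coded (on a 0–5 scale, reversed = 5 − raw):
  item 3: 1
  item 7: 5
  item 9: 2
Sum = 1 + 5 + 2 = 8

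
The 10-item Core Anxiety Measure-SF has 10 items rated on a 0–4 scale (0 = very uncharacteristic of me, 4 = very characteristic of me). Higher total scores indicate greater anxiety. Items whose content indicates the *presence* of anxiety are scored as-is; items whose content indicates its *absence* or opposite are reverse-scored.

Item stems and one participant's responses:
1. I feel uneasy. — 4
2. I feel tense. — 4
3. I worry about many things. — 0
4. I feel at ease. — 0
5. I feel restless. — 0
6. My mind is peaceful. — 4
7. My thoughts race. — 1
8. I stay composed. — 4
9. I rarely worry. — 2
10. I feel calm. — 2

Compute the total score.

Items 4, 6, 8, 9, 10 describe the absence/opposite of anxiety → reverse-score.
reversed = (0+4) − raw = 4 − raw.
  item 1: 4
  item 2: 4
  item 3: 0
  item 4: 4 − 0 = 4
  item 5: 0
  item 6: 4 − 4 = 0
  item 7: 1
  item 8: 4 − 4 = 0
  item 9: 4 − 2 = 2
  item 10: 4 − 2 = 2
Total = 4 + 4 + 0 + 4 + 0 + 0 + 1 + 0 + 2 + 2 = 17

17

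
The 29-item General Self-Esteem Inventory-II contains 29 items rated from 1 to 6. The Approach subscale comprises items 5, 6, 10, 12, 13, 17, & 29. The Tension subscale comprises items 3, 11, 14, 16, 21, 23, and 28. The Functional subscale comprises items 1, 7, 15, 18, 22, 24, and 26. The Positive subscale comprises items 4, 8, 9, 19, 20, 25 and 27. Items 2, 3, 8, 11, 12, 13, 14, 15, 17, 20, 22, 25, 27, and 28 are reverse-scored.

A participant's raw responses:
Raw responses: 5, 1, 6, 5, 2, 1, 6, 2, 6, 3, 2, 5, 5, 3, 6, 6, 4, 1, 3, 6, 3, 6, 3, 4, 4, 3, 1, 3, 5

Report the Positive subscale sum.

Positive items: 4, 8, 9, 19, 20, 25, 27.
Of these, items 8, 20, 25, & 27 are reverse-scored; reverse-coded value = 7 − response.
  item 4: 5
  item 8: 7 − 2 = 5
  item 9: 6
  item 19: 3
  item 20: 7 − 6 = 1
  item 25: 7 − 4 = 3
  item 27: 7 − 1 = 6
Sum = 5 + 5 + 6 + 3 + 1 + 3 + 6 = 29

29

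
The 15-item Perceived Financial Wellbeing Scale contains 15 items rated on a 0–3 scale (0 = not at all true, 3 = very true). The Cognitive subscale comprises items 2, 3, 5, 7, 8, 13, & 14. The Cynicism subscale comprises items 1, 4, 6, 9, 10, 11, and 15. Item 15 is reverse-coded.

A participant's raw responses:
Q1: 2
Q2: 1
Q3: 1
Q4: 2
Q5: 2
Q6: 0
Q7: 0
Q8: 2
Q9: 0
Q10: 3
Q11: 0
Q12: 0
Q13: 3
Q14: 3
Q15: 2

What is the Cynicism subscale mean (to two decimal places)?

1.14

Cynicism items: 1, 4, 6, 9, 10, 11, 15.
Of these, item 15 is reverse-coded; reversed = (0+3) − raw = 3 − raw.
  item 1: 2
  item 4: 2
  item 6: 0
  item 9: 0
  item 10: 3
  item 11: 0
  item 15: 3 − 2 = 1
Sum = 2 + 2 + 0 + 0 + 3 + 0 + 1 = 8
Mean = 8 / 7 = 1.14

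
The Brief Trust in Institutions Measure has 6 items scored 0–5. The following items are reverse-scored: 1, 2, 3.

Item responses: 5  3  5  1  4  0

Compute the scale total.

Raw sum = 18. Reverse-scored items: 1, 2, 3; their raw sum = 13.
Each reversal replaces raw with 5 − raw, changing the total by 5 − 2·raw per item.
Total = 18 + 3·5 − 2·13 = 18 + 15 − 26 = 7

7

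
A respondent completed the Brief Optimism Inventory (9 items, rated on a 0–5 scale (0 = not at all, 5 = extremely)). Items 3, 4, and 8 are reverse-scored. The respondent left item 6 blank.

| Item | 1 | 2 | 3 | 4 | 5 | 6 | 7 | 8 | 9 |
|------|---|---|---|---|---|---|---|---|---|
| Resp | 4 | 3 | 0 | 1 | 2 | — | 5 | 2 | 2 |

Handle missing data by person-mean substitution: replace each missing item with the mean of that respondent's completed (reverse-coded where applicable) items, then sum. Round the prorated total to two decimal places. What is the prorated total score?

31.50

Reverse-coded (on a 0–5 scale, reversed = 5 − raw):
  item 3: 5 − 0 = 5
  item 4: 5 − 1 = 4
  item 8: 5 − 2 = 3
Completed scored items (8 of 9): 4, 3, 5, 4, 2, 5, 3, 2; sum = 28.
Person mean = 28 / 8 ≈ 3.5000
Prorated total = (28 / 8) × 9 = 31.50 (to 2 dp)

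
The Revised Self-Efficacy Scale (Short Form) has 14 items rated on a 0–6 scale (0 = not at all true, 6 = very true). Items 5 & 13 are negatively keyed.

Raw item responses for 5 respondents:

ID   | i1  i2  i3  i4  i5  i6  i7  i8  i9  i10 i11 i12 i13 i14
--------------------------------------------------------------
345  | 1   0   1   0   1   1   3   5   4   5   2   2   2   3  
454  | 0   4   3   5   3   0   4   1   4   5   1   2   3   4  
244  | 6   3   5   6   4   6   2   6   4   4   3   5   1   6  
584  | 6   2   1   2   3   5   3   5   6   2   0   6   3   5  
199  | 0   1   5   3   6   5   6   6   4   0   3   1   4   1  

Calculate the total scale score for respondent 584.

Respondent 584 raw: 6, 2, 1, 2, 3, 5, 3, 5, 6, 2, 0, 6, 3, 5.
Reverse-coded (reverse-coded value = 6 − response):
  item 1: 6
  item 2: 2
  item 3: 1
  item 4: 2
  item 5: 6 − 3 = 3
  item 6: 5
  item 7: 3
  item 8: 5
  item 9: 6
  item 10: 2
  item 11: 0
  item 12: 6
  item 13: 6 − 3 = 3
  item 14: 5
Sum = 6 + 2 + 1 + 2 + 3 + 5 + 3 + 5 + 6 + 2 + 0 + 6 + 3 + 5 = 49

49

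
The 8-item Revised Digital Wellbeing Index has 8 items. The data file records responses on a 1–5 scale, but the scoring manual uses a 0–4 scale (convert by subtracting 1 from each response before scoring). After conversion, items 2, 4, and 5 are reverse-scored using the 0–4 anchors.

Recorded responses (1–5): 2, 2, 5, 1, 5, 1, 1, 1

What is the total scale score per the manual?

Convert to 0–4: 1, 1, 4, 0, 4, 0, 0, 0
Reverse-coded (on a 0–4 scale, reversed = 4 − raw):
  item 2: 4 − 1 = 3
  item 4: 4 − 0 = 4
  item 5: 4 − 4 = 0
Scored: 1, 3, 4, 4, 0, 0, 0, 0
Total = 12

12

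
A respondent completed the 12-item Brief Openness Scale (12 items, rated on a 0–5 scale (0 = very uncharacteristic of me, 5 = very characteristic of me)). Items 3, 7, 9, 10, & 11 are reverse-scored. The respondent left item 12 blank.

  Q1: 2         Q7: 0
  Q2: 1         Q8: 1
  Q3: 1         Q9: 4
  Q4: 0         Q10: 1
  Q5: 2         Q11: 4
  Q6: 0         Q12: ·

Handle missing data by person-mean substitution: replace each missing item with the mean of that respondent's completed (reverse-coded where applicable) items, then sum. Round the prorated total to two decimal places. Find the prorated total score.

Reverse-coded (on a 0–5 scale, reversed = 5 − raw):
  item 3: 5 − 1 = 4
  item 7: 5 − 0 = 5
  item 9: 5 − 4 = 1
  item 10: 5 − 1 = 4
  item 11: 5 − 4 = 1
Completed scored items (11 of 12): 2, 1, 4, 0, 2, 0, 5, 1, 1, 4, 1; sum = 21.
Person mean = 21 / 11 ≈ 1.9091
Prorated total = (21 / 11) × 12 = 22.91 (to 2 dp)

22.91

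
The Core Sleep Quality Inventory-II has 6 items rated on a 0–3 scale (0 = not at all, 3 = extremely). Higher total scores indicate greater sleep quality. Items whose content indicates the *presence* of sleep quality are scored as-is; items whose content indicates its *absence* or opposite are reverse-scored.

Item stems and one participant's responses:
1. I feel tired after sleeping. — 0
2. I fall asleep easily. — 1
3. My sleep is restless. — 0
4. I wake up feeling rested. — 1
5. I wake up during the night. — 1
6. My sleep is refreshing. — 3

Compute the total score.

Items 1, 3, 5 describe the absence/opposite of sleep quality → reverse-score.
reversed = (0+3) − raw = 3 − raw.
  item 1: 3 − 0 = 3
  item 2: 1
  item 3: 3 − 0 = 3
  item 4: 1
  item 5: 3 − 1 = 2
  item 6: 3
Total = 3 + 1 + 3 + 1 + 2 + 3 = 13

13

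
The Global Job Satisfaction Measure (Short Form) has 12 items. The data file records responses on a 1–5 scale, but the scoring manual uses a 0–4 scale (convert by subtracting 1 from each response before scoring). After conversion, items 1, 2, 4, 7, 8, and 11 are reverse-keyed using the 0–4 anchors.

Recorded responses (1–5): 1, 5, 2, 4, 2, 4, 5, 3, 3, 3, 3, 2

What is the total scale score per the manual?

19

Convert to 0–4: 0, 4, 1, 3, 1, 3, 4, 2, 2, 2, 2, 1
Reverse-coded (reversed = (0+4) − raw = 4 − raw):
  item 1: 4 − 0 = 4
  item 2: 4 − 4 = 0
  item 4: 4 − 3 = 1
  item 7: 4 − 4 = 0
  item 8: 4 − 2 = 2
  item 11: 4 − 2 = 2
Scored: 4, 0, 1, 1, 1, 3, 0, 2, 2, 2, 2, 1
Total = 19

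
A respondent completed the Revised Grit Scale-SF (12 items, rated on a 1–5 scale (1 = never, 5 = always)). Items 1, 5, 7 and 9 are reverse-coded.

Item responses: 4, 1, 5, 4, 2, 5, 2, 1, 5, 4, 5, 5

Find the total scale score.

41

Reverse-coded items use 6 − raw:
  item 1: 6 − 4 = 2
  item 5: 6 − 2 = 4
  item 7: 6 − 2 = 4
  item 9: 6 − 5 = 1
Scored responses: 2, 1, 5, 4, 4, 5, 4, 1, 1, 4, 5, 5
Total = 2 + 1 + 5 + 4 + 4 + 5 + 4 + 1 + 1 + 4 + 5 + 5 = 41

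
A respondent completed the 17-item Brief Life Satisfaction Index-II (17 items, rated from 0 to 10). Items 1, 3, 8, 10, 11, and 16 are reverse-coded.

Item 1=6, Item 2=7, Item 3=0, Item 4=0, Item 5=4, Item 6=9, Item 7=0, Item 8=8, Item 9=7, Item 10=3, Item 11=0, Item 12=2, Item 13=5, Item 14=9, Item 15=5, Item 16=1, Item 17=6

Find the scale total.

Raw sum = 72. Reverse-coded items: 1, 3, 8, 10, 11, 16; their raw sum = 18.
Each reversal replaces raw with 10 − raw, changing the total by 10 − 2·raw per item.
Total = 72 + 6·10 − 2·18 = 72 + 60 − 36 = 96

96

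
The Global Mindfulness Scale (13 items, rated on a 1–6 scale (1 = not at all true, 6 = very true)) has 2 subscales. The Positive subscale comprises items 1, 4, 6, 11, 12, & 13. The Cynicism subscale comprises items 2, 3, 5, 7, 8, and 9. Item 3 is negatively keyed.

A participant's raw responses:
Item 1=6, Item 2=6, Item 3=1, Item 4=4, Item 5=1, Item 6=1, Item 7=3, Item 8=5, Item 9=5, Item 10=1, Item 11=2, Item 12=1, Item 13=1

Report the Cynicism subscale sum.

26

Cynicism items: 2, 3, 5, 7, 8, 9.
Of these, item 3 is negatively keyed; on a 1–6 scale, reversed = 7 − raw.
  item 2: 6
  item 3: 7 − 1 = 6
  item 5: 1
  item 7: 3
  item 8: 5
  item 9: 5
Sum = 6 + 6 + 1 + 3 + 5 + 5 = 26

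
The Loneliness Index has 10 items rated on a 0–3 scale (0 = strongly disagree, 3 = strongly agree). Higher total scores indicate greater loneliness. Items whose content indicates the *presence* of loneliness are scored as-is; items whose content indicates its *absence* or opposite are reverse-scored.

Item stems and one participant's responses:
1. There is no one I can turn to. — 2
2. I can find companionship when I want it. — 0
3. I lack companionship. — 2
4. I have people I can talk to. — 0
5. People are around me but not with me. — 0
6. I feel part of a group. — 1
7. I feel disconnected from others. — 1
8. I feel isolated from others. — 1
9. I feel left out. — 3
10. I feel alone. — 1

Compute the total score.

18

Items 2, 4, 6 describe the absence/opposite of loneliness → reverse-score.
on a 0–3 scale, reversed = 3 − raw.
  item 1: 2
  item 2: 3 − 0 = 3
  item 3: 2
  item 4: 3 − 0 = 3
  item 5: 0
  item 6: 3 − 1 = 2
  item 7: 1
  item 8: 1
  item 9: 3
  item 10: 1
Total = 2 + 3 + 2 + 3 + 0 + 2 + 1 + 1 + 3 + 1 = 18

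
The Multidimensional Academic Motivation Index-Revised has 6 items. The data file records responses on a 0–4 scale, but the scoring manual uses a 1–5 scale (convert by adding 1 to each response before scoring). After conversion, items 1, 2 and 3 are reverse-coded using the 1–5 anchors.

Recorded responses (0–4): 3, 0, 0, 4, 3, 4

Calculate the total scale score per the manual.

26

Convert to 1–5: 4, 1, 1, 5, 4, 5
Reverse-coded (on a 1–5 scale, reversed = 6 − raw):
  item 1: 6 − 4 = 2
  item 2: 6 − 1 = 5
  item 3: 6 − 1 = 5
Scored: 2, 5, 5, 5, 4, 5
Total = 26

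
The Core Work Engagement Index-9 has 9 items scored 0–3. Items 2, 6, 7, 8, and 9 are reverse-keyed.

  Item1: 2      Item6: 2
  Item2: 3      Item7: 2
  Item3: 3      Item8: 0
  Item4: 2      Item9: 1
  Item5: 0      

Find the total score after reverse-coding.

14

Reverse-keyed items use 3 − raw:
  item 2: 3 − 3 = 0
  item 6: 3 − 2 = 1
  item 7: 3 − 2 = 1
  item 8: 3 − 0 = 3
  item 9: 3 − 1 = 2
Scored items: 2, 0, 3, 2, 0, 1, 1, 3, 2
Total = 2 + 0 + 3 + 2 + 0 + 1 + 1 + 3 + 2 = 14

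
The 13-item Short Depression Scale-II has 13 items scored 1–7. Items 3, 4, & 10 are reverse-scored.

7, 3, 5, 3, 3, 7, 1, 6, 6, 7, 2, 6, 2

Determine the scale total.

52

Reverse-coded items (on a 1–7 scale, reversed = 8 − raw):
  item 3: 8 − 5 = 3
  item 4: 8 − 3 = 5
  item 10: 8 − 7 = 1
Scored responses: 7, 3, 3, 5, 3, 7, 1, 6, 6, 1, 2, 6, 2
Total = 7 + 3 + 3 + 5 + 3 + 7 + 1 + 6 + 6 + 1 + 2 + 6 + 2 = 52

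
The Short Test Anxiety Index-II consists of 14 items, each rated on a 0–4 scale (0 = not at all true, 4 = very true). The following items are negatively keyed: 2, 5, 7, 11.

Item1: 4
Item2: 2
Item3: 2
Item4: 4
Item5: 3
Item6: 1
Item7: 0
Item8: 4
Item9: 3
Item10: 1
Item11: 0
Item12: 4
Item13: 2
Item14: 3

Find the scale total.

39

Raw sum = 33. Negatively keyed items: 2, 5, 7, 11; their raw sum = 5.
Each reversal replaces raw with 4 − raw, changing the total by 4 − 2·raw per item.
Total = 33 + 4·4 − 2·5 = 33 + 16 − 10 = 39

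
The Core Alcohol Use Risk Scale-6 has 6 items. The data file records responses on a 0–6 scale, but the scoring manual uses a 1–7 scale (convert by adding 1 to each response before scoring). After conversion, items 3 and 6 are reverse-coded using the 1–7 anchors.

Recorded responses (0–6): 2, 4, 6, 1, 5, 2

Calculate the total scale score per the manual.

Convert to 1–7: 3, 5, 7, 2, 6, 3
Reverse-coded (reversed = (1+7) − raw = 8 − raw):
  item 3: 8 − 7 = 1
  item 6: 8 − 3 = 5
Scored: 3, 5, 1, 2, 6, 5
Total = 22

22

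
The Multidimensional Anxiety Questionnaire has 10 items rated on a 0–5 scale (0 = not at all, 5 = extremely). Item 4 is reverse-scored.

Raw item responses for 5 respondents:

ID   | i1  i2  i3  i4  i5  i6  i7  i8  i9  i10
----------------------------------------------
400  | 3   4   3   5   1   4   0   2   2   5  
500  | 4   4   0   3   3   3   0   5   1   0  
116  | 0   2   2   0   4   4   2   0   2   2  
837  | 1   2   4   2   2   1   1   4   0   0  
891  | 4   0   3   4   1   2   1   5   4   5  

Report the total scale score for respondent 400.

24

Respondent 400 raw: 3, 4, 3, 5, 1, 4, 0, 2, 2, 5.
Reverse-coded (on a 0–5 scale, reversed = 5 − raw):
  item 1: 3
  item 2: 4
  item 3: 3
  item 4: 5 − 5 = 0
  item 5: 1
  item 6: 4
  item 7: 0
  item 8: 2
  item 9: 2
  item 10: 5
Sum = 3 + 4 + 3 + 0 + 1 + 4 + 0 + 2 + 2 + 5 = 24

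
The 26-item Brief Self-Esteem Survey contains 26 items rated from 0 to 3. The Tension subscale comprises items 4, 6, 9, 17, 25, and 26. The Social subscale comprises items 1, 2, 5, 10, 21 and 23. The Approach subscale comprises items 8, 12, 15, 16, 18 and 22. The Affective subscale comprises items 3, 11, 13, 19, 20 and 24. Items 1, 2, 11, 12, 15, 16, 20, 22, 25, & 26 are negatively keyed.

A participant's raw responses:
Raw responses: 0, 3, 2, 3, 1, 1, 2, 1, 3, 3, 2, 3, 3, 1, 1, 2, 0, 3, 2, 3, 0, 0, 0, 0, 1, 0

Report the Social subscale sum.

Social items: 1, 2, 5, 10, 21, 23.
Of these, items 1 and 2 are negatively keyed; reverse-coded value = 3 − response.
  item 1: 3 − 0 = 3
  item 2: 3 − 3 = 0
  item 5: 1
  item 10: 3
  item 21: 0
  item 23: 0
Sum = 3 + 0 + 1 + 3 + 0 + 0 = 7

7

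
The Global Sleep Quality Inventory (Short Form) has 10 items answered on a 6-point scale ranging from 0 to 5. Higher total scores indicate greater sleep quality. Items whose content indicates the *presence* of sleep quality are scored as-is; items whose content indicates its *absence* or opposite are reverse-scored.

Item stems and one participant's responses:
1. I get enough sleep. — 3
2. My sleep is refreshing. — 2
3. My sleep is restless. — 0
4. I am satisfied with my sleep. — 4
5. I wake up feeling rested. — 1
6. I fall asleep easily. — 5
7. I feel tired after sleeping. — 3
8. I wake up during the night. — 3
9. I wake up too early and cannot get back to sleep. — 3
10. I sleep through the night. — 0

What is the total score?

26

Items 3, 7, 8, 9 describe the absence/opposite of sleep quality → reverse-score.
reversed = (0+5) − raw = 5 − raw.
  item 1: 3
  item 2: 2
  item 3: 5 − 0 = 5
  item 4: 4
  item 5: 1
  item 6: 5
  item 7: 5 − 3 = 2
  item 8: 5 − 3 = 2
  item 9: 5 − 3 = 2
  item 10: 0
Total = 3 + 2 + 5 + 4 + 1 + 5 + 2 + 2 + 2 + 0 = 26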